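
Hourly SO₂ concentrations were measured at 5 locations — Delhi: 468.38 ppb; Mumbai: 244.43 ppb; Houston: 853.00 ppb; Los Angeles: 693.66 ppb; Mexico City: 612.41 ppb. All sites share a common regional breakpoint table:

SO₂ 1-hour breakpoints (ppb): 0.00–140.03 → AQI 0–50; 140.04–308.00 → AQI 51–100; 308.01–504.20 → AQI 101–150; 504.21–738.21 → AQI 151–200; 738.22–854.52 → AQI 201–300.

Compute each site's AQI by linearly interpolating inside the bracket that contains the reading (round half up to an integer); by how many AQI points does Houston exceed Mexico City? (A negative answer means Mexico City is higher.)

Delhi: 468.38 ∈ [308.01, 504.20] ↔ index [101, 150].
101 + (468.38−308.01)·(150−101)/(504.20−308.01) = 101 + 160.37·49/196.19 ≈ 141.05, so AQI = 141.
Mumbai: 244.43 lies in 140.04–308.00, so I_lo=51, I_hi=100, C_lo=140.04, C_hi=308.00.
(100−51)/(308.00−140.04) × (244.43−140.04) + 51 = 49/167.96 × 104.39 + 51 ≈ 81.45 → 81.
Houston 853.00: bracket 738.22–854.52 → index 201–300; slope 99/116.30, offset 114.78.
AQI = 201 + 99/116.30·114.78 ≈ 298.71 ⇒ 299.
Los Angeles: row 504.21–738.21 (AQI 151–200). (200−151)·(693.66−504.21)/(738.21−504.21) + 151 = 49·189.45/234.00 + 151 ≈ 190.67 → 191.
Mexico City: 612.41 lies in 504.21–738.21, so I_lo=151, I_hi=200, C_lo=504.21, C_hi=738.21.
(200−151)/(738.21−504.21) × (612.41−504.21) + 151 = 49/234.00 × 108.20 + 151 ≈ 173.66 → 174.
AQIs: Delhi=141, Mumbai=81, Houston=299, Los Angeles=191, Mexico City=174. Houston (299) − Mexico City (174) = 125.

125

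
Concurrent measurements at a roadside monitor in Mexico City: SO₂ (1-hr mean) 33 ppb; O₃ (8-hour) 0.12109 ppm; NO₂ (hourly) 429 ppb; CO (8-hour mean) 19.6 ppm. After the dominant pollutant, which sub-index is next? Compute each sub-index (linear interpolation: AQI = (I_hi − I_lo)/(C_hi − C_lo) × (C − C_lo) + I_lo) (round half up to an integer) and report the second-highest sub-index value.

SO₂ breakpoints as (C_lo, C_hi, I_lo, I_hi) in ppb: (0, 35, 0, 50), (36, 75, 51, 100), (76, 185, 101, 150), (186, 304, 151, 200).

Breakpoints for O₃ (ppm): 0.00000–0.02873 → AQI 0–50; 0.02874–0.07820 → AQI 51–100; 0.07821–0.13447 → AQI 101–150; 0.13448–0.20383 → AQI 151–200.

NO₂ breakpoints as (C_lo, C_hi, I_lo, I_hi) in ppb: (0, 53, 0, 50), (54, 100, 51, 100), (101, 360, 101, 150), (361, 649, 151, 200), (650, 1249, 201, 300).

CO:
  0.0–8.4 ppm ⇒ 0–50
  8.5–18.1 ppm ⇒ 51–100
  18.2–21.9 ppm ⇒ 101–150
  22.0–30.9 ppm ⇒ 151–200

138

SO₂: 33 ∈ [0, 35] ↔ index [0, 50].
0 + (33−0)·(50−0)/(35−0) = 0 + 33·50/35 ≈ 47.14, so AQI = 47.
O₃: 0.12109 ∈ [0.07821, 0.13447] ↔ index [101, 150].
101 + (0.12109−0.07821)·(150−101)/(0.13447−0.07821) = 101 + 0.04288·49/0.05626 ≈ 138.35, so AQI = 138.
NO₂ 429: bracket 361–649 → index 151–200; slope 49/288, offset 68.
AQI = 151 + 49/288·68 ≈ 162.57 ⇒ 163.
CO 19.6: bracket 18.2–21.9 → index 101–150; slope 49/3.7, offset 1.4.
AQI = 101 + 49/3.7·1.4 ≈ 119.54 ⇒ 120.
Sub-indices: SO₂→47, O₃→138, NO₂→163, CO→120. Ranked high→low: 163, 138, 120, 47. Second-highest sub-index = 138.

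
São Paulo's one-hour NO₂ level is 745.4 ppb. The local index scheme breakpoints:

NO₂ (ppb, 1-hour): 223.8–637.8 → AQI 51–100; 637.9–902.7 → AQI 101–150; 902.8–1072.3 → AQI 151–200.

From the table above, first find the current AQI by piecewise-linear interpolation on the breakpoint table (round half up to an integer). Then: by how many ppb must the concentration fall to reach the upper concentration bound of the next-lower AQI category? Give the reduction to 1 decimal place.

107.6

NO₂: row 637.9–902.7 (AQI 101–150). (150−101)·(745.4−637.9)/(902.7−637.9) + 101 = 49·107.5/264.8 + 101 ≈ 120.89 → 121.
Current AQI 121 is in the Unhealthy for Sensitive Groups range (101–150). The next-lower category tops out at AQI 100, whose upper concentration bound is 637.8 ppb.
Reduction needed = 745.4 − 637.8 = 107.6 ppb.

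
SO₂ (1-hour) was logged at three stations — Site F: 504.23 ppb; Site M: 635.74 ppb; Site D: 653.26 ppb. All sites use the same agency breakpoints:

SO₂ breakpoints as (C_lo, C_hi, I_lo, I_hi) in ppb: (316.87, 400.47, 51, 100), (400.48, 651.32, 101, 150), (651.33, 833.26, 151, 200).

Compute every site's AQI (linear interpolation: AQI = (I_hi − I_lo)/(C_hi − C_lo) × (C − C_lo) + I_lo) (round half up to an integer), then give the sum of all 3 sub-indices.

Site F 504.23: bracket 400.48–651.32 → index 101–150; slope 49/250.84, offset 103.75.
AQI = 101 + 49/250.84·103.75 ≈ 121.27 ⇒ 121.
Site M: row 400.48–651.32 (AQI 101–150). (150−101)·(635.74−400.48)/(651.32−400.48) + 101 = 49·235.26/250.84 + 101 ≈ 146.96 → 147.
Site D: row 651.33–833.26 (AQI 151–200). (200−151)·(653.26−651.33)/(833.26−651.33) + 151 = 49·1.93/181.93 + 151 ≈ 151.52 → 152.
AQIs: Site F=121, Site M=147, Site D=152. Sum = 121 + 147 + 152 = 420.

420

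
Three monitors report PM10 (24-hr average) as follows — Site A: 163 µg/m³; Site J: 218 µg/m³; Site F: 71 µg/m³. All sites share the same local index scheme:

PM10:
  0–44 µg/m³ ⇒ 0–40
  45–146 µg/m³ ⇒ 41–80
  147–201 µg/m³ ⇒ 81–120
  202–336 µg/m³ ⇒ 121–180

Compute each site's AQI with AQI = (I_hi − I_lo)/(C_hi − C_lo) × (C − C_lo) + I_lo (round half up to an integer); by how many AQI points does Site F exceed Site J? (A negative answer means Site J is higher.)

Site A 163: bracket 147–201 → index 81–120; slope 39/54, offset 16.
AQI = 81 + 39/54·16 ≈ 92.56 ⇒ 93.
Site J: 218 lies in 202–336, so I_lo=121, I_hi=180, C_lo=202, C_hi=336.
(180−121)/(336−202) × (218−202) + 121 = 59/134 × 16 + 121 ≈ 128.04 → 128.
Site F: 71 ∈ [45, 146] ↔ index [41, 80].
41 + (71−45)·(80−41)/(146−45) = 41 + 26·39/101 ≈ 51.04, so AQI = 51.
AQIs: Site A=93, Site J=128, Site F=51. Site F (51) − Site J (128) = -77.

-77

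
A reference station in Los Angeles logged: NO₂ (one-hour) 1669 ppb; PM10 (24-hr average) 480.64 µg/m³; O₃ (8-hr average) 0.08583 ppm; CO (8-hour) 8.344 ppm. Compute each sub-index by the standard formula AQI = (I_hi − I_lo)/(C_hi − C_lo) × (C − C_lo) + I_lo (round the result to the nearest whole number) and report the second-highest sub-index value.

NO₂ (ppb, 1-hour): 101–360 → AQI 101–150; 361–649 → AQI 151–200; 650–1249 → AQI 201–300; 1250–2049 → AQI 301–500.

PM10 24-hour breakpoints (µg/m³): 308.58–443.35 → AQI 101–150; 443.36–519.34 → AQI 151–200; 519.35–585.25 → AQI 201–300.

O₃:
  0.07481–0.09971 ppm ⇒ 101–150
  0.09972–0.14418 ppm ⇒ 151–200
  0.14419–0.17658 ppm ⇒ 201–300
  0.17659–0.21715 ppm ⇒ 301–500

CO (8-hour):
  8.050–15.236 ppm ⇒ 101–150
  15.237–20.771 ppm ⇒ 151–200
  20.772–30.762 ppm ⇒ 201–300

175

NO₂: 1669 lies in 1250–2049, so I_lo=301, I_hi=500, C_lo=1250, C_hi=2049.
(500−301)/(2049−1250) × (1669−1250) + 301 = 199/799 × 419 + 301 ≈ 405.36 → 405.
PM10: 480.64 ∈ [443.36, 519.34] ↔ index [151, 200].
151 + (480.64−443.36)·(200−151)/(519.34−443.36) = 151 + 37.28·49/75.98 ≈ 175.04, so AQI = 175.
O₃ 0.08583: bracket 0.07481–0.09971 → index 101–150; slope 49/0.02490, offset 0.01102.
AQI = 101 + 49/0.02490·0.01102 ≈ 122.69 ⇒ 123.
CO: row 8.050–15.236 (AQI 101–150). (150−101)·(8.344−8.050)/(15.236−8.050) + 101 = 49·0.294/7.186 + 101 ≈ 103.00 → 103.
Sub-indices: NO₂→405, PM10→175, O₃→123, CO→103. Ranked high→low: 405, 175, 123, 103. Second-highest sub-index = 175.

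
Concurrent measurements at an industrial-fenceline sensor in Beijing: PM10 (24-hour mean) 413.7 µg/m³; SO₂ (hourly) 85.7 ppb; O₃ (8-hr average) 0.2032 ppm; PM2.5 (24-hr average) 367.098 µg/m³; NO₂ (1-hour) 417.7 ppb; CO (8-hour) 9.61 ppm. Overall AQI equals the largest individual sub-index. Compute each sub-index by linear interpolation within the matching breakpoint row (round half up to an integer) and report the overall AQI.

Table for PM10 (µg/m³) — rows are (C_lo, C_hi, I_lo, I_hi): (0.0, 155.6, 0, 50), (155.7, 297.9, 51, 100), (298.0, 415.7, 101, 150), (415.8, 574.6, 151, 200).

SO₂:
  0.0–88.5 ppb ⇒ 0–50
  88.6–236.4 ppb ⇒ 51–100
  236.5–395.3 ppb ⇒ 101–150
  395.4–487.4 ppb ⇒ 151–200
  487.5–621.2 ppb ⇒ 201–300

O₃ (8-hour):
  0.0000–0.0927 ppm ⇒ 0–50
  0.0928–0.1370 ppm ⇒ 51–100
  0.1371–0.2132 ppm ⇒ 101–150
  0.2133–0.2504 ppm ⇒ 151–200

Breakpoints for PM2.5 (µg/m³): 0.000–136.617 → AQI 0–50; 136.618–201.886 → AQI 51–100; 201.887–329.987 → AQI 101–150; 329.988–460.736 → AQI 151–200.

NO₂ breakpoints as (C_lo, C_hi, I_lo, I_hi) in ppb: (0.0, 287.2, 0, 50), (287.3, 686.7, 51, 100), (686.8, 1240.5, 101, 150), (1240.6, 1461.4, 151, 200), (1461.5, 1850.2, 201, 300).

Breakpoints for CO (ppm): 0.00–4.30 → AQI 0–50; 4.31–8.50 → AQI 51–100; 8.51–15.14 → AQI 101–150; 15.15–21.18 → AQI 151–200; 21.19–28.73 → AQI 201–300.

165

PM10: 413.7 lies in 298.0–415.7, so I_lo=101, I_hi=150, C_lo=298.0, C_hi=415.7.
(150−101)/(415.7−298.0) × (413.7−298.0) + 101 = 49/117.7 × 115.7 + 101 ≈ 149.17 → 149.
SO₂: 85.7 ∈ [0.0, 88.5] ↔ index [0, 50].
0 + (85.7−0.0)·(50−0)/(88.5−0.0) = 0 + 85.7·50/88.5 ≈ 48.42, so AQI = 48.
O₃ 0.2032: bracket 0.1371–0.2132 → index 101–150; slope 49/0.0761, offset 0.0661.
AQI = 101 + 49/0.0761·0.0661 ≈ 143.56 ⇒ 144.
PM2.5: 367.098 lies in 329.988–460.736, so I_lo=151, I_hi=200, C_lo=329.988, C_hi=460.736.
(200−151)/(460.736−329.988) × (367.098−329.988) + 151 = 49/130.748 × 37.110 + 151 ≈ 164.91 → 165.
NO₂: 417.7 lies in 287.3–686.7, so I_lo=51, I_hi=100, C_lo=287.3, C_hi=686.7.
(100−51)/(686.7−287.3) × (417.7−287.3) + 51 = 49/399.4 × 130.4 + 51 ≈ 67.00 → 67.
CO: 9.61 ∈ [8.51, 15.14] ↔ index [101, 150].
101 + (9.61−8.51)·(150−101)/(15.14−8.51) = 101 + 1.10·49/6.63 ≈ 109.13, so AQI = 109.
Sub-indices: PM10→149, SO₂→48, O₃→144, PM2.5→165, NO₂→67, CO→109. Overall AQI = max = 165; dominant pollutant is PM2.5.
AQI 165: Unhealthy.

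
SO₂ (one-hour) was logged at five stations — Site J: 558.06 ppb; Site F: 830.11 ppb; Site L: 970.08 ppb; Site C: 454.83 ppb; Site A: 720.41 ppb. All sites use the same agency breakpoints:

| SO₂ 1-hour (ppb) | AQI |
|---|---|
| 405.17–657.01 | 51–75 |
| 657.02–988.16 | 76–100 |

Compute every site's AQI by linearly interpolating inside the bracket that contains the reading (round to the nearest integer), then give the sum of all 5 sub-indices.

391

Site J: 558.06 ∈ [405.17, 657.01] ↔ index [51, 75].
51 + (558.06−405.17)·(75−51)/(657.01−405.17) = 51 + 152.89·24/251.84 ≈ 65.57, so AQI = 66.
Site F 830.11: bracket 657.02–988.16 → index 76–100; slope 24/331.14, offset 173.09.
AQI = 76 + 24/331.14·173.09 ≈ 88.55 ⇒ 89.
Site L: 970.08 ∈ [657.02, 988.16] ↔ index [76, 100].
76 + (970.08−657.02)·(100−76)/(988.16−657.02) = 76 + 313.06·24/331.14 ≈ 98.69, so AQI = 99.
Site C 454.83: bracket 405.17–657.01 → index 51–75; slope 24/251.84, offset 49.66.
AQI = 51 + 24/251.84·49.66 ≈ 55.73 ⇒ 56.
Site A: 720.41 ∈ [657.02, 988.16] ↔ index [76, 100].
76 + (720.41−657.02)·(100−76)/(988.16−657.02) = 76 + 63.39·24/331.14 ≈ 80.59, so AQI = 81.
AQIs: Site J=66, Site F=89, Site L=99, Site C=56, Site A=81. Sum = 66 + 89 + 99 + 56 + 81 = 391.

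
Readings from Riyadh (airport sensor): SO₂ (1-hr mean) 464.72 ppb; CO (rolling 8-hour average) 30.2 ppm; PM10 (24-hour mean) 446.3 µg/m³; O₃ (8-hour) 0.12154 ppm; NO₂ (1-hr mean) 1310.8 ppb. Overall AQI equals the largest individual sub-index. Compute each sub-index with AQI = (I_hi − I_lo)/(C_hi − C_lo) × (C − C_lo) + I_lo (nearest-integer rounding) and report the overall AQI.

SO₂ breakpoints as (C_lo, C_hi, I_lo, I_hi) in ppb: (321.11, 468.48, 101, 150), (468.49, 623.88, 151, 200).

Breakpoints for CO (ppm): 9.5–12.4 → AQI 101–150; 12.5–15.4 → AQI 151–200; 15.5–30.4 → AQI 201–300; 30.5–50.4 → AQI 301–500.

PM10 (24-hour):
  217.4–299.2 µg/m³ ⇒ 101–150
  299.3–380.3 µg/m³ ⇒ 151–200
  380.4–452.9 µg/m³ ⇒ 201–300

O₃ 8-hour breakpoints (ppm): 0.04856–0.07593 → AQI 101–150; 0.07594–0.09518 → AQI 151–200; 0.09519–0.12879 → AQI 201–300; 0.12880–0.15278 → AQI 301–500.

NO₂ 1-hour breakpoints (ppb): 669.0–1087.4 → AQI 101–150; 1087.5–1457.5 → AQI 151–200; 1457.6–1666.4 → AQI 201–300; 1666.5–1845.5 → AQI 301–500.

299

SO₂: row 321.11–468.48 (AQI 101–150). (150−101)·(464.72−321.11)/(468.48−321.11) + 101 = 49·143.61/147.37 + 101 ≈ 148.75 → 149.
CO: 30.2 ∈ [15.5, 30.4] ↔ index [201, 300].
201 + (30.2−15.5)·(300−201)/(30.4−15.5) = 201 + 14.7·99/14.9 ≈ 298.67, so AQI = 299.
PM10: 446.3 ∈ [380.4, 452.9] ↔ index [201, 300].
201 + (446.3−380.4)·(300−201)/(452.9−380.4) = 201 + 65.9·99/72.5 ≈ 290.99, so AQI = 291.
O₃: 0.12154 lies in 0.09519–0.12879, so I_lo=201, I_hi=300, C_lo=0.09519, C_hi=0.12879.
(300−201)/(0.12879−0.09519) × (0.12154−0.09519) + 201 = 99/0.03360 × 0.02635 + 201 ≈ 278.64 → 279.
NO₂: row 1087.5–1457.5 (AQI 151–200). (200−151)·(1310.8−1087.5)/(1457.5−1087.5) + 151 = 49·223.3/370.0 + 151 ≈ 180.57 → 181.
Sub-indices: SO₂→149, CO→299, PM10→291, O₃→279, NO₂→181. Overall AQI = max = 299; dominant pollutant is CO.
AQI 299: Very Unhealthy.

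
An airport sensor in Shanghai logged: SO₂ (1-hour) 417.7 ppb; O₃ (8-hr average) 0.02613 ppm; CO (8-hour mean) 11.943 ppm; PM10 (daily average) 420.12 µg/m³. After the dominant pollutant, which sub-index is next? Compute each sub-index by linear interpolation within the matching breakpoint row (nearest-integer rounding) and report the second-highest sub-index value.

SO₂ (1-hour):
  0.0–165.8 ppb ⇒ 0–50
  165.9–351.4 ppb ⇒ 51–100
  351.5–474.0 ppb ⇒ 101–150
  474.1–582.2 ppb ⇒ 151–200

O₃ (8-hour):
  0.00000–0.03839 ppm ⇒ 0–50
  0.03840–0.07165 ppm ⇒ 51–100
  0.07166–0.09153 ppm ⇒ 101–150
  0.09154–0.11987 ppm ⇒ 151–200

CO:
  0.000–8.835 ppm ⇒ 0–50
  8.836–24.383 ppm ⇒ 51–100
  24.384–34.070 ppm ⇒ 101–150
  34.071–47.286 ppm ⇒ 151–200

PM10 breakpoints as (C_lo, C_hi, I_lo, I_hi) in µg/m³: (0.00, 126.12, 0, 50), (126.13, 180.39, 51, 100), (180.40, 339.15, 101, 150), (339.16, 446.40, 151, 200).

127

SO₂: row 351.5–474.0 (AQI 101–150). (150−101)·(417.7−351.5)/(474.0−351.5) + 101 = 49·66.2/122.5 + 101 ≈ 127.48 → 127.
O₃ 0.02613: bracket 0.00000–0.03839 → index 0–50; slope 50/0.03839, offset 0.02613.
AQI = 0 + 50/0.03839·0.02613 ≈ 34.03 ⇒ 34.
CO 11.943: bracket 8.836–24.383 → index 51–100; slope 49/15.547, offset 3.107.
AQI = 51 + 49/15.547·3.107 ≈ 60.79 ⇒ 61.
PM10: 420.12 ∈ [339.16, 446.40] ↔ index [151, 200].
151 + (420.12−339.16)·(200−151)/(446.40−339.16) = 151 + 80.96·49/107.24 ≈ 187.99, so AQI = 188.
Sub-indices: SO₂→127, O₃→34, CO→61, PM10→188. Ranked high→low: 188, 127, 61, 34. Second-highest sub-index = 127.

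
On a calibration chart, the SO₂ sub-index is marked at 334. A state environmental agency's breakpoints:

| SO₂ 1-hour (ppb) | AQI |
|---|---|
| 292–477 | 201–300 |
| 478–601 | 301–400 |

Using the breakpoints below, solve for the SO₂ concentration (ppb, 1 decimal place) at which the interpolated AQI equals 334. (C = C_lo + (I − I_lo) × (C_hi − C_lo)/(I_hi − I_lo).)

AQI 334 lies in the 301–400 band, which corresponds to 478–601 ppb.
C = 478 + (334−301)×(601−478)/(400−301) = 478 + 33×123/99 ≈ 519.000 ppb → 519.0 ppb to 1 dp.

519.0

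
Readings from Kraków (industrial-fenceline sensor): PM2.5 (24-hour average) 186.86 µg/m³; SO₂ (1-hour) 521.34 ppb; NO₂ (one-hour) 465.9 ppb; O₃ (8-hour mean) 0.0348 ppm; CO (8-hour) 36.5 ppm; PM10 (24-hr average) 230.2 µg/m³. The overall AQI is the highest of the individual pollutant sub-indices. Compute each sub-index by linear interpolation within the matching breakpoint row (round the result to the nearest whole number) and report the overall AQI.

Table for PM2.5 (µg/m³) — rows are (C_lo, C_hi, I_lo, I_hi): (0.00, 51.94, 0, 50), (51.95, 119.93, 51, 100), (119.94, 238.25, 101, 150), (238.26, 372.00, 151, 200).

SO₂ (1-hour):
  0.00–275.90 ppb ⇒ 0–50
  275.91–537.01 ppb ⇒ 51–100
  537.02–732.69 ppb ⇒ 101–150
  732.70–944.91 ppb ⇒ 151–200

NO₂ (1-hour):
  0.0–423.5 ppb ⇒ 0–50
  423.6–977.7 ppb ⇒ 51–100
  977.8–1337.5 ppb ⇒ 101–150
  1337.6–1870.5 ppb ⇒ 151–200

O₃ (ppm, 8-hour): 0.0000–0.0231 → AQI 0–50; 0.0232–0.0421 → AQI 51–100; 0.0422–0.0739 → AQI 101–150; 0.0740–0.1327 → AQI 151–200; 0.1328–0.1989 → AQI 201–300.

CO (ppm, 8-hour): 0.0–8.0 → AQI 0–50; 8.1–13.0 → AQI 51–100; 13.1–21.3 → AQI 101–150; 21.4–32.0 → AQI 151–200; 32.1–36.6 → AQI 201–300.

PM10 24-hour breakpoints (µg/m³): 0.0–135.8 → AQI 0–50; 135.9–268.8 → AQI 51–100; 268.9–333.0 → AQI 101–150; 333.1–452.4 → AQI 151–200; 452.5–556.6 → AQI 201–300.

298

PM2.5: 186.86 lies in 119.94–238.25, so I_lo=101, I_hi=150, C_lo=119.94, C_hi=238.25.
(150−101)/(238.25−119.94) × (186.86−119.94) + 101 = 49/118.31 × 66.92 + 101 ≈ 128.72 → 129.
SO₂: 521.34 lies in 275.91–537.01, so I_lo=51, I_hi=100, C_lo=275.91, C_hi=537.01.
(100−51)/(537.01−275.91) × (521.34−275.91) + 51 = 49/261.10 × 245.43 + 51 ≈ 97.06 → 97.
NO₂ 465.9: bracket 423.6–977.7 → index 51–100; slope 49/554.1, offset 42.3.
AQI = 51 + 49/554.1·42.3 ≈ 54.74 ⇒ 55.
O₃: 0.0348 ∈ [0.0232, 0.0421] ↔ index [51, 100].
51 + (0.0348−0.0232)·(100−51)/(0.0421−0.0232) = 51 + 0.0116·49/0.0189 ≈ 81.07, so AQI = 81.
CO: 36.5 lies in 32.1–36.6, so I_lo=201, I_hi=300, C_lo=32.1, C_hi=36.6.
(300−201)/(36.6−32.1) × (36.5−32.1) + 201 = 99/4.5 × 4.4 + 201 ≈ 297.80 → 298.
PM10: 230.2 lies in 135.9–268.8, so I_lo=51, I_hi=100, C_lo=135.9, C_hi=268.8.
(100−51)/(268.8−135.9) × (230.2−135.9) + 51 = 49/132.9 × 94.3 + 51 ≈ 85.77 → 86.
Sub-indices: PM2.5→129, SO₂→97, NO₂→55, O₃→81, CO→298, PM10→86. Overall AQI = max = 298; dominant pollutant is CO.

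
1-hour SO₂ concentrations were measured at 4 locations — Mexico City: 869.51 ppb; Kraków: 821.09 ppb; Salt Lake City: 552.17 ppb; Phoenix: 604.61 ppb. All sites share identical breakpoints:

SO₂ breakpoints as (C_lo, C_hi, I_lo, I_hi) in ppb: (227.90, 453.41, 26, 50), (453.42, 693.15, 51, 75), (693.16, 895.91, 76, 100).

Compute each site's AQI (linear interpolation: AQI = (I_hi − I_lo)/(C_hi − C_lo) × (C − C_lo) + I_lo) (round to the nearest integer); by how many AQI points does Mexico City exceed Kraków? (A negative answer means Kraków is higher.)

6

Mexico City: 869.51 lies in 693.16–895.91, so I_lo=76, I_hi=100, C_lo=693.16, C_hi=895.91.
(100−76)/(895.91−693.16) × (869.51−693.16) + 76 = 24/202.75 × 176.35 + 76 ≈ 96.87 → 97.
Kraków: row 693.16–895.91 (AQI 76–100). (100−76)·(821.09−693.16)/(895.91−693.16) + 76 = 24·127.93/202.75 + 76 ≈ 91.14 → 91.
Salt Lake City: 552.17 ∈ [453.42, 693.15] ↔ index [51, 75].
51 + (552.17−453.42)·(75−51)/(693.15−453.42) = 51 + 98.75·24/239.73 ≈ 60.89, so AQI = 61.
Phoenix: 604.61 lies in 453.42–693.15, so I_lo=51, I_hi=75, C_lo=453.42, C_hi=693.15.
(75−51)/(693.15−453.42) × (604.61−453.42) + 51 = 24/239.73 × 151.19 + 51 ≈ 66.14 → 66.
AQIs: Mexico City=97, Kraków=91, Salt Lake City=61, Phoenix=66. Mexico City (97) − Kraków (91) = 6.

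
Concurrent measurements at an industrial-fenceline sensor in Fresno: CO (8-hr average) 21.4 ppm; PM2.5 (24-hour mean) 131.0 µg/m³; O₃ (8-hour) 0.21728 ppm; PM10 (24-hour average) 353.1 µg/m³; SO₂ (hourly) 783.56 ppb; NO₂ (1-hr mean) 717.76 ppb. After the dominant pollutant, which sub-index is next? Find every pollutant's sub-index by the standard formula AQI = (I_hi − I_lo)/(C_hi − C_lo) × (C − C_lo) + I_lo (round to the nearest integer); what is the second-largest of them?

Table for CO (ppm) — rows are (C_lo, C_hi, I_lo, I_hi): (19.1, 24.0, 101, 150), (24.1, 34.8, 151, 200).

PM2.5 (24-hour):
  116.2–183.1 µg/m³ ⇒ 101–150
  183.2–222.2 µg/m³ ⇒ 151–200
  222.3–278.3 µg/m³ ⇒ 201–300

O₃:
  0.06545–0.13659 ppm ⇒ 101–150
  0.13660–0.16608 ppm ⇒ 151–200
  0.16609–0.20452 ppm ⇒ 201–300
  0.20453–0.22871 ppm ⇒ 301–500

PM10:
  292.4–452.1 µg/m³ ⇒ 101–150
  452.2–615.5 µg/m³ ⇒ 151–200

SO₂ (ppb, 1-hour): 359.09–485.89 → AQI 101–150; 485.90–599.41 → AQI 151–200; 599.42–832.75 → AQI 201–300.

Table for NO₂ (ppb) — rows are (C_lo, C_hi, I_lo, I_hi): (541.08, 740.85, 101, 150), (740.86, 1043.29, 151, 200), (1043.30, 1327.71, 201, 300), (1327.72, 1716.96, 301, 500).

279

CO: 21.4 ∈ [19.1, 24.0] ↔ index [101, 150].
101 + (21.4−19.1)·(150−101)/(24.0−19.1) = 101 + 2.3·49/4.9 ≈ 124.00, so AQI = 124.
PM2.5 131.0: bracket 116.2–183.1 → index 101–150; slope 49/66.9, offset 14.8.
AQI = 101 + 49/66.9·14.8 ≈ 111.84 ⇒ 112.
O₃ 0.21728: bracket 0.20453–0.22871 → index 301–500; slope 199/0.02418, offset 0.01275.
AQI = 301 + 199/0.02418·0.01275 ≈ 405.93 ⇒ 406.
PM10: row 292.4–452.1 (AQI 101–150). (150−101)·(353.1−292.4)/(452.1−292.4) + 101 = 49·60.7/159.7 + 101 ≈ 119.62 → 120.
SO₂: 783.56 ∈ [599.42, 832.75] ↔ index [201, 300].
201 + (783.56−599.42)·(300−201)/(832.75−599.42) = 201 + 184.14·99/233.33 ≈ 279.13, so AQI = 279.
NO₂: 717.76 lies in 541.08–740.85, so I_lo=101, I_hi=150, C_lo=541.08, C_hi=740.85.
(150−101)/(740.85−541.08) × (717.76−541.08) + 101 = 49/199.77 × 176.68 + 101 ≈ 144.34 → 144.
Sub-indices: CO→124, PM2.5→112, O₃→406, PM10→120, SO₂→279, NO₂→144. Ranked high→low: 406, 279, 144, 124, 120, 112. Second-highest sub-index = 279.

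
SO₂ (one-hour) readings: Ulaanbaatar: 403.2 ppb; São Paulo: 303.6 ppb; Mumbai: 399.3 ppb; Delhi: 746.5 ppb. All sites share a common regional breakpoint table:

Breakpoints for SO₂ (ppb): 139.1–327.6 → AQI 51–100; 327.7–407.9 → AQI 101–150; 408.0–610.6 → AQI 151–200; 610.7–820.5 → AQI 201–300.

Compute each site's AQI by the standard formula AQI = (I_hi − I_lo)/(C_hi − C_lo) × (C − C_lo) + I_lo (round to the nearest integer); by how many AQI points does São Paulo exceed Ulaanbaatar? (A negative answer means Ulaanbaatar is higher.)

-53

Ulaanbaatar 403.2: bracket 327.7–407.9 → index 101–150; slope 49/80.2, offset 75.5.
AQI = 101 + 49/80.2·75.5 ≈ 147.13 ⇒ 147.
São Paulo: 303.6 lies in 139.1–327.6, so I_lo=51, I_hi=100, C_lo=139.1, C_hi=327.6.
(100−51)/(327.6−139.1) × (303.6−139.1) + 51 = 49/188.5 × 164.5 + 51 ≈ 93.76 → 94.
Mumbai: row 327.7–407.9 (AQI 101–150). (150−101)·(399.3−327.7)/(407.9−327.7) + 101 = 49·71.6/80.2 + 101 ≈ 144.75 → 145.
Delhi: row 610.7–820.5 (AQI 201–300). (300−201)·(746.5−610.7)/(820.5−610.7) + 201 = 99·135.8/209.8 + 201 ≈ 265.08 → 265.
AQIs: Ulaanbaatar=147, São Paulo=94, Mumbai=145, Delhi=265. São Paulo (94) − Ulaanbaatar (147) = -53.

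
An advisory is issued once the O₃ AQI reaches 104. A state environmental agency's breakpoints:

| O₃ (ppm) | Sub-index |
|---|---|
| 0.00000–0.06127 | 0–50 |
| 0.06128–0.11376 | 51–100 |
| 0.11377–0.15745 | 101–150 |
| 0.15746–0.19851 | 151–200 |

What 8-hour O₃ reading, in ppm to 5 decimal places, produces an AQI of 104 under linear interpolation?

0.11644

AQI 104 lies in the 101–150 band, which corresponds to 0.11377–0.15745 ppm.
C = 0.11377 + (104−101)×(0.15745−0.11377)/(150−101) = 0.11377 + 3×0.04368/49 ≈ 0.1164443 ppm → 0.11644 ppm to 5 dp.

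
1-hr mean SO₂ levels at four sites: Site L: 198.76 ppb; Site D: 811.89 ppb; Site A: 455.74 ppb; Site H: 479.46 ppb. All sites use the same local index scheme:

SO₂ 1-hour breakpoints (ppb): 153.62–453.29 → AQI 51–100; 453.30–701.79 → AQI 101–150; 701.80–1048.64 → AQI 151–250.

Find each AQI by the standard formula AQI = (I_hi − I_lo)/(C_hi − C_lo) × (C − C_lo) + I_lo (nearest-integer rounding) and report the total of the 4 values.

447

Site L 198.76: bracket 153.62–453.29 → index 51–100; slope 49/299.67, offset 45.14.
AQI = 51 + 49/299.67·45.14 ≈ 58.38 ⇒ 58.
Site D: 811.89 ∈ [701.80, 1048.64] ↔ index [151, 250].
151 + (811.89−701.80)·(250−151)/(1048.64−701.80) = 151 + 110.09·99/346.84 ≈ 182.42, so AQI = 182.
Site A 455.74: bracket 453.30–701.79 → index 101–150; slope 49/248.49, offset 2.44.
AQI = 101 + 49/248.49·2.44 ≈ 101.48 ⇒ 101.
Site H: row 453.30–701.79 (AQI 101–150). (150−101)·(479.46−453.30)/(701.79−453.30) + 101 = 49·26.16/248.49 + 101 ≈ 106.16 → 106.
AQIs: Site L=58, Site D=182, Site A=101, Site H=106. Sum = 58 + 182 + 101 + 106 = 447.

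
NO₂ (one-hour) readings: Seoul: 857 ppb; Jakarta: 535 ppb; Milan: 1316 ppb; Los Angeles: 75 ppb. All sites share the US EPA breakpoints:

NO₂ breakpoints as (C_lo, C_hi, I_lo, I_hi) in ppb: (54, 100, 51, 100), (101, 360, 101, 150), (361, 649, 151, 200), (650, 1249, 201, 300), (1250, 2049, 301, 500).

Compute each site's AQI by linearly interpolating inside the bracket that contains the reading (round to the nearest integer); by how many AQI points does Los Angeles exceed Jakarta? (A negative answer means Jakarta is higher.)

-108

Seoul: 857 ∈ [650, 1249] ↔ index [201, 300].
201 + (857−650)·(300−201)/(1249−650) = 201 + 207·99/599 ≈ 235.21, so AQI = 235.
Jakarta: 535 lies in 361–649, so I_lo=151, I_hi=200, C_lo=361, C_hi=649.
(200−151)/(649−361) × (535−361) + 151 = 49/288 × 174 + 151 ≈ 180.60 → 181.
Milan: row 1250–2049 (AQI 301–500). (500−301)·(1316−1250)/(2049−1250) + 301 = 199·66/799 + 301 ≈ 317.44 → 317.
Los Angeles: row 54–100 (AQI 51–100). (100−51)·(75−54)/(100−54) + 51 = 49·21/46 + 51 ≈ 73.37 → 73.
AQIs: Seoul=235, Jakarta=181, Milan=317, Los Angeles=73. Los Angeles (73) − Jakarta (181) = -108.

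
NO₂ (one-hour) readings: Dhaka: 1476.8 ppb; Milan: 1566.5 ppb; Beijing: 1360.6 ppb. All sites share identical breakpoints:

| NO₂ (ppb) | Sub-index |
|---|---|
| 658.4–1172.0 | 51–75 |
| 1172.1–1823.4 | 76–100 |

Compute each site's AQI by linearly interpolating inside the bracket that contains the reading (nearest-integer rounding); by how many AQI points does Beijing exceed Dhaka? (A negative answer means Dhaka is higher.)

Dhaka: 1476.8 ∈ [1172.1, 1823.4] ↔ index [76, 100].
76 + (1476.8−1172.1)·(100−76)/(1823.4−1172.1) = 76 + 304.7·24/651.3 ≈ 87.23, so AQI = 87.
Milan: row 1172.1–1823.4 (AQI 76–100). (100−76)·(1566.5−1172.1)/(1823.4−1172.1) + 76 = 24·394.4/651.3 + 76 ≈ 90.53 → 91.
Beijing 1360.6: bracket 1172.1–1823.4 → index 76–100; slope 24/651.3, offset 188.5.
AQI = 76 + 24/651.3·188.5 ≈ 82.95 ⇒ 83.
AQIs: Dhaka=87, Milan=91, Beijing=83. Beijing (83) − Dhaka (87) = -4.

-4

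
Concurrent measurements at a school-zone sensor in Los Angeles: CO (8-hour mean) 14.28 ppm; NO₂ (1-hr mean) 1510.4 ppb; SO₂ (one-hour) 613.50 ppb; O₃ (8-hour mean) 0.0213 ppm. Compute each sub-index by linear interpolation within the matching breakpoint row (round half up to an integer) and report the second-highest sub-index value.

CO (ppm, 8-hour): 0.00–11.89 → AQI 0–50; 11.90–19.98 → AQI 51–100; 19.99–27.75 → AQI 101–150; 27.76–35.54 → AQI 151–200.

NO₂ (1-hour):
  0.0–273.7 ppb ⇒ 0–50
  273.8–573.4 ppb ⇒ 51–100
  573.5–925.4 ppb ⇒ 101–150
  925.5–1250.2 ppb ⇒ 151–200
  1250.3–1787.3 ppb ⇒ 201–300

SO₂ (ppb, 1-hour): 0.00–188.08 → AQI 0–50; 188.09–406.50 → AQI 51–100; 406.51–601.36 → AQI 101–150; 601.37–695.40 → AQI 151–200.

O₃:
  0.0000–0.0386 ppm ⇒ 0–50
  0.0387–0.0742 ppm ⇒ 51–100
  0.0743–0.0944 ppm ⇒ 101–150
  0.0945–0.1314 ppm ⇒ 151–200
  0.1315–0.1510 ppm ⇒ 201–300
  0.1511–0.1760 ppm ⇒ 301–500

CO: row 11.90–19.98 (AQI 51–100). (100−51)·(14.28−11.90)/(19.98−11.90) + 51 = 49·2.38/8.08 + 51 ≈ 65.43 → 65.
NO₂: row 1250.3–1787.3 (AQI 201–300). (300−201)·(1510.4−1250.3)/(1787.3−1250.3) + 201 = 99·260.1/537.0 + 201 ≈ 248.95 → 249.
SO₂: 613.50 lies in 601.37–695.40, so I_lo=151, I_hi=200, C_lo=601.37, C_hi=695.40.
(200−151)/(695.40−601.37) × (613.50−601.37) + 151 = 49/94.03 × 12.13 + 151 ≈ 157.32 → 157.
O₃ 0.0213: bracket 0.0000–0.0386 → index 0–50; slope 50/0.0386, offset 0.0213.
AQI = 0 + 50/0.0386·0.0213 ≈ 27.59 ⇒ 28.
Sub-indices: CO→65, NO₂→249, SO₂→157, O₃→28. Ranked high→low: 249, 157, 65, 28. Second-highest sub-index = 157.

157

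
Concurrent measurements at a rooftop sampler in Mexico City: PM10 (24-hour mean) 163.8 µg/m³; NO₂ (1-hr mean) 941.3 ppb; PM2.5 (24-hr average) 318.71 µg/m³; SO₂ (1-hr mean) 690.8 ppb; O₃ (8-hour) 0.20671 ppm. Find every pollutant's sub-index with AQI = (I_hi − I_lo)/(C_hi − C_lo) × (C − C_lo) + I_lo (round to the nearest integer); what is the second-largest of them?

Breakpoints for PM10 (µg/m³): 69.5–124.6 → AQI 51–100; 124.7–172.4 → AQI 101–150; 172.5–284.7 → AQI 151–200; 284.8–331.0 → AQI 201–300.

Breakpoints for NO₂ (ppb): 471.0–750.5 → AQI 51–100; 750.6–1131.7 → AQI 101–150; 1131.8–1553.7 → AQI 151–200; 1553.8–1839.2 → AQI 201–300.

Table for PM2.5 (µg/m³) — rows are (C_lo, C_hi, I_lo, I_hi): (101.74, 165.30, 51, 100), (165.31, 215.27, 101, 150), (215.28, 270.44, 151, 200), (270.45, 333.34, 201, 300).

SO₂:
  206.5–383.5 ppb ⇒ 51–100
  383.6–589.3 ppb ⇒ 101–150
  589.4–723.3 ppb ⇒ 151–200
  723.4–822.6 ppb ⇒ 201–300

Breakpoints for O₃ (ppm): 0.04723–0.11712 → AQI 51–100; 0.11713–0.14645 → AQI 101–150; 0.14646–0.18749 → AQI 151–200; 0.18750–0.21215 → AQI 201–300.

277

PM10 163.8: bracket 124.7–172.4 → index 101–150; slope 49/47.7, offset 39.1.
AQI = 101 + 49/47.7·39.1 ≈ 141.17 ⇒ 141.
NO₂: 941.3 ∈ [750.6, 1131.7] ↔ index [101, 150].
101 + (941.3−750.6)·(150−101)/(1131.7−750.6) = 101 + 190.7·49/381.1 ≈ 125.52, so AQI = 126.
PM2.5: 318.71 ∈ [270.45, 333.34] ↔ index [201, 300].
201 + (318.71−270.45)·(300−201)/(333.34−270.45) = 201 + 48.26·99/62.89 ≈ 276.97, so AQI = 277.
SO₂: row 589.4–723.3 (AQI 151–200). (200−151)·(690.8−589.4)/(723.3−589.4) + 151 = 49·101.4/133.9 + 151 ≈ 188.11 → 188.
O₃: 0.20671 ∈ [0.18750, 0.21215] ↔ index [201, 300].
201 + (0.20671−0.18750)·(300−201)/(0.21215−0.18750) = 201 + 0.01921·99/0.02465 ≈ 278.15, so AQI = 278.
Sub-indices: PM10→141, NO₂→126, PM2.5→277, SO₂→188, O₃→278. Ranked high→low: 278, 277, 188, 141, 126. Second-highest sub-index = 277.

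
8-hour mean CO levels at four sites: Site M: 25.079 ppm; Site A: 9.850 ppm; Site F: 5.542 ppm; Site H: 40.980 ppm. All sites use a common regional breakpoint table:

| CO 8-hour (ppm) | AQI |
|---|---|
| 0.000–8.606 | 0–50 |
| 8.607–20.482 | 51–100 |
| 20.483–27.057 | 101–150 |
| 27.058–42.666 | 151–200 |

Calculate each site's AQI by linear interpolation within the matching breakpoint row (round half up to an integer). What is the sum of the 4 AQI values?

Site M: 25.079 ∈ [20.483, 27.057] ↔ index [101, 150].
101 + (25.079−20.483)·(150−101)/(27.057−20.483) = 101 + 4.596·49/6.574 ≈ 135.26, so AQI = 135.
Site A: row 8.607–20.482 (AQI 51–100). (100−51)·(9.850−8.607)/(20.482−8.607) + 51 = 49·1.243/11.875 + 51 ≈ 56.13 → 56.
Site F: 5.542 lies in 0.000–8.606, so I_lo=0, I_hi=50, C_lo=0.000, C_hi=8.606.
(50−0)/(8.606−0.000) × (5.542−0.000) + 0 = 50/8.606 × 5.542 + 0 ≈ 32.20 → 32.
Site H 40.980: bracket 27.058–42.666 → index 151–200; slope 49/15.608, offset 13.922.
AQI = 151 + 49/15.608·13.922 ≈ 194.71 ⇒ 195.
AQIs: Site M=135, Site A=56, Site F=32, Site H=195. Sum = 135 + 56 + 32 + 195 = 418.

418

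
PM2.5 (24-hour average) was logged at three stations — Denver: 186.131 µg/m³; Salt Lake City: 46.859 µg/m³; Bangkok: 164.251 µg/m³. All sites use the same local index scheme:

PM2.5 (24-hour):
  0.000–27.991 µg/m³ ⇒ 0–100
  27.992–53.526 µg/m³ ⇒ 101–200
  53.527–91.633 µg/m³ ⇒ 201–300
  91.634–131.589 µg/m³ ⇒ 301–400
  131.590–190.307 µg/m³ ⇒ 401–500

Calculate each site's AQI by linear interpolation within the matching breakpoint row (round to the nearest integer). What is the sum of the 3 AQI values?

Denver: 186.131 lies in 131.590–190.307, so I_lo=401, I_hi=500, C_lo=131.590, C_hi=190.307.
(500−401)/(190.307−131.590) × (186.131−131.590) + 401 = 99/58.717 × 54.541 + 401 ≈ 492.96 → 493.
Salt Lake City: 46.859 ∈ [27.992, 53.526] ↔ index [101, 200].
101 + (46.859−27.992)·(200−101)/(53.526−27.992) = 101 + 18.867·99/25.534 ≈ 174.15, so AQI = 174.
Bangkok: 164.251 lies in 131.590–190.307, so I_lo=401, I_hi=500, C_lo=131.590, C_hi=190.307.
(500−401)/(190.307−131.590) × (164.251−131.590) + 401 = 99/58.717 × 32.661 + 401 ≈ 456.07 → 456.
AQIs: Denver=493, Salt Lake City=174, Bangkok=456. Sum = 493 + 174 + 456 = 1123.

1123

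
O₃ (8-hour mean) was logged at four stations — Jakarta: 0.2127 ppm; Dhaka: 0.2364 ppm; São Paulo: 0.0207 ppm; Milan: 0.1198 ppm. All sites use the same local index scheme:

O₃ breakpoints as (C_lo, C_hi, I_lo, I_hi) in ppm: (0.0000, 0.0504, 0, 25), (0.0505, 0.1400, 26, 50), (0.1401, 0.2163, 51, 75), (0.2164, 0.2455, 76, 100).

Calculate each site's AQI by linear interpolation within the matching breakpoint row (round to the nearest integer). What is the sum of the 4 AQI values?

221

Jakarta: row 0.1401–0.2163 (AQI 51–75). (75−51)·(0.2127−0.1401)/(0.2163−0.1401) + 51 = 24·0.0726/0.0762 + 51 ≈ 73.87 → 74.
Dhaka: 0.2364 lies in 0.2164–0.2455, so I_lo=76, I_hi=100, C_lo=0.2164, C_hi=0.2455.
(100−76)/(0.2455−0.2164) × (0.2364−0.2164) + 76 = 24/0.0291 × 0.0200 + 76 ≈ 92.49 → 92.
São Paulo: row 0.0000–0.0504 (AQI 0–25). (25−0)·(0.0207−0.0000)/(0.0504−0.0000) + 0 = 25·0.0207/0.0504 + 0 ≈ 10.27 → 10.
Milan: 0.1198 lies in 0.0505–0.1400, so I_lo=26, I_hi=50, C_lo=0.0505, C_hi=0.1400.
(50−26)/(0.1400−0.0505) × (0.1198−0.0505) + 26 = 24/0.0895 × 0.0693 + 26 ≈ 44.58 → 45.
AQIs: Jakarta=74, Dhaka=92, São Paulo=10, Milan=45. Sum = 74 + 92 + 10 + 45 = 221.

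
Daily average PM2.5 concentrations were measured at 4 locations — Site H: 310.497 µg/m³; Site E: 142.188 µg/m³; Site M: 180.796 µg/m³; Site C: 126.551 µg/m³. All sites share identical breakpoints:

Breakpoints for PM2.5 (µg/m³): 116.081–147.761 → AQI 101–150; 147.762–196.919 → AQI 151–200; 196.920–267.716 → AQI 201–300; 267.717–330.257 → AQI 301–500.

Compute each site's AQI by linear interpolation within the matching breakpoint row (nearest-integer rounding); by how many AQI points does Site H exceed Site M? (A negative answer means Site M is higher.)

Site H: 310.497 lies in 267.717–330.257, so I_lo=301, I_hi=500, C_lo=267.717, C_hi=330.257.
(500−301)/(330.257−267.717) × (310.497−267.717) + 301 = 199/62.540 × 42.780 + 301 ≈ 437.12 → 437.
Site E: 142.188 ∈ [116.081, 147.761] ↔ index [101, 150].
101 + (142.188−116.081)·(150−101)/(147.761−116.081) = 101 + 26.107·49/31.680 ≈ 141.38, so AQI = 141.
Site M: 180.796 lies in 147.762–196.919, so I_lo=151, I_hi=200, C_lo=147.762, C_hi=196.919.
(200−151)/(196.919−147.762) × (180.796−147.762) + 151 = 49/49.157 × 33.034 + 151 ≈ 183.93 → 184.
Site C: row 116.081–147.761 (AQI 101–150). (150−101)·(126.551−116.081)/(147.761−116.081) + 101 = 49·10.470/31.680 + 101 ≈ 117.19 → 117.
AQIs: Site H=437, Site E=141, Site M=184, Site C=117. Site H (437) − Site M (184) = 253.

253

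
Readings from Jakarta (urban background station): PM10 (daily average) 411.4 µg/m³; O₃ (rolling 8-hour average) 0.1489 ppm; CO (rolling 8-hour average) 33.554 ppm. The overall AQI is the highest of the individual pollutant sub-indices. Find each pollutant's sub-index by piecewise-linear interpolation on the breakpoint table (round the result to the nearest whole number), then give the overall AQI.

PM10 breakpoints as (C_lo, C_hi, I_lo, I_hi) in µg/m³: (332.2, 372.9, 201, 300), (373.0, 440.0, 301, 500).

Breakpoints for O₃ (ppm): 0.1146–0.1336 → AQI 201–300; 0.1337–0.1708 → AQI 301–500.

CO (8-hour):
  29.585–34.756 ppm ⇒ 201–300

415

PM10: 411.4 lies in 373.0–440.0, so I_lo=301, I_hi=500, C_lo=373.0, C_hi=440.0.
(500−301)/(440.0−373.0) × (411.4−373.0) + 301 = 199/67.0 × 38.4 + 301 ≈ 415.05 → 415.
O₃: row 0.1337–0.1708 (AQI 301–500). (500−301)·(0.1489−0.1337)/(0.1708−0.1337) + 301 = 199·0.0152/0.0371 + 301 ≈ 382.53 → 383.
CO: 33.554 lies in 29.585–34.756, so I_lo=201, I_hi=300, C_lo=29.585, C_hi=34.756.
(300−201)/(34.756−29.585) × (33.554−29.585) + 201 = 99/5.171 × 3.969 + 201 ≈ 276.99 → 277.
Sub-indices: PM10→415, O₃→383, CO→277. Overall AQI = max = 415; dominant pollutant is PM10.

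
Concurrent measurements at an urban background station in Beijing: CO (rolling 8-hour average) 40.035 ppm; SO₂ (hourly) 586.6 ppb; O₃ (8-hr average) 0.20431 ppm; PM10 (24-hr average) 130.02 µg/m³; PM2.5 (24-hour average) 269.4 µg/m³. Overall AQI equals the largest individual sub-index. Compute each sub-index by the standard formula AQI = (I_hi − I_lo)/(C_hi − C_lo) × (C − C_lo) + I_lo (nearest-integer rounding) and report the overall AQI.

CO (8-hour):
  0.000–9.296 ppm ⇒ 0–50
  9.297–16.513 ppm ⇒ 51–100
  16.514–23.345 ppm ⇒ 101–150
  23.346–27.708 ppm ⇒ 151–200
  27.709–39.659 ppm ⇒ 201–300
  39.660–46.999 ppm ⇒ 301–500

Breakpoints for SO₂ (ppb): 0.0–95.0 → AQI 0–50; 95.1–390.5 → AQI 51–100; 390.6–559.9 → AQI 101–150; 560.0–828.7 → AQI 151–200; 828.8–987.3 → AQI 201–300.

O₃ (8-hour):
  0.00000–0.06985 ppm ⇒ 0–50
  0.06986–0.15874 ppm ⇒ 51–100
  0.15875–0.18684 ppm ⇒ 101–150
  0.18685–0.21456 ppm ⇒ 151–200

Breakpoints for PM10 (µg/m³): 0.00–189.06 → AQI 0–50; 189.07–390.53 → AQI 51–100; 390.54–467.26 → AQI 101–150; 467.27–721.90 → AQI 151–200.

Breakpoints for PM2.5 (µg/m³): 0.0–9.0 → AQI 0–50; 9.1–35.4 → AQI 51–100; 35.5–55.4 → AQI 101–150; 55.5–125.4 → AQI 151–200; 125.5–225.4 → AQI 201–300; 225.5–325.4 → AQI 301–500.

388

CO: 40.035 ∈ [39.660, 46.999] ↔ index [301, 500].
301 + (40.035−39.660)·(500−301)/(46.999−39.660) = 301 + 0.375·199/7.339 ≈ 311.17, so AQI = 311.
SO₂ 586.6: bracket 560.0–828.7 → index 151–200; slope 49/268.7, offset 26.6.
AQI = 151 + 49/268.7·26.6 ≈ 155.85 ⇒ 156.
O₃ 0.20431: bracket 0.18685–0.21456 → index 151–200; slope 49/0.02771, offset 0.01746.
AQI = 151 + 49/0.02771·0.01746 ≈ 181.87 ⇒ 182.
PM10: 130.02 lies in 0.00–189.06, so I_lo=0, I_hi=50, C_lo=0.00, C_hi=189.06.
(50−0)/(189.06−0.00) × (130.02−0.00) + 0 = 50/189.06 × 130.02 + 0 ≈ 34.39 → 34.
PM2.5: row 225.5–325.4 (AQI 301–500). (500−301)·(269.4−225.5)/(325.4−225.5) + 301 = 199·43.9/99.9 + 301 ≈ 388.45 → 388.
Sub-indices: CO→311, SO₂→156, O₃→182, PM10→34, PM2.5→388. Overall AQI = max = 388; dominant pollutant is PM2.5.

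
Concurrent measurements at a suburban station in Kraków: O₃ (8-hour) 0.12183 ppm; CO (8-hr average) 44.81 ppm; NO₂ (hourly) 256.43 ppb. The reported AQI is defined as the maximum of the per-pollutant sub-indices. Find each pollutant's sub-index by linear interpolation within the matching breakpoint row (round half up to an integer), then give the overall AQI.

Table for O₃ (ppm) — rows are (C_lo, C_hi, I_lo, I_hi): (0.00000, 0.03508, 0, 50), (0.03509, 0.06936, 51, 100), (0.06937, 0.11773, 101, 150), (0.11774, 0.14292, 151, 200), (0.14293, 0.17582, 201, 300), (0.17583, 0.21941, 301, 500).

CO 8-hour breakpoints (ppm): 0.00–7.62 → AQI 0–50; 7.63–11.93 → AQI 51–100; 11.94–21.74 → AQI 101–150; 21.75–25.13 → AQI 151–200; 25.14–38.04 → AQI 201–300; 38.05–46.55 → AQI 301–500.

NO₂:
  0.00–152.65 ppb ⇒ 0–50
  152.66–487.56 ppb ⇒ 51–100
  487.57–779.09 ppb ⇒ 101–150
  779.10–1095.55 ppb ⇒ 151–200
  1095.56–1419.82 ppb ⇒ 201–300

459

O₃: row 0.11774–0.14292 (AQI 151–200). (200−151)·(0.12183−0.11774)/(0.14292−0.11774) + 151 = 49·0.00409/0.02518 + 151 ≈ 158.96 → 159.
CO: 44.81 lies in 38.05–46.55, so I_lo=301, I_hi=500, C_lo=38.05, C_hi=46.55.
(500−301)/(46.55−38.05) × (44.81−38.05) + 301 = 199/8.50 × 6.76 + 301 ≈ 459.26 → 459.
NO₂: 256.43 lies in 152.66–487.56, so I_lo=51, I_hi=100, C_lo=152.66, C_hi=487.56.
(100−51)/(487.56−152.66) × (256.43−152.66) + 51 = 49/334.90 × 103.77 + 51 ≈ 66.18 → 66.
Sub-indices: O₃→159, CO→459, NO₂→66. Overall AQI = max = 459; dominant pollutant is CO.
AQI 459: Hazardous.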